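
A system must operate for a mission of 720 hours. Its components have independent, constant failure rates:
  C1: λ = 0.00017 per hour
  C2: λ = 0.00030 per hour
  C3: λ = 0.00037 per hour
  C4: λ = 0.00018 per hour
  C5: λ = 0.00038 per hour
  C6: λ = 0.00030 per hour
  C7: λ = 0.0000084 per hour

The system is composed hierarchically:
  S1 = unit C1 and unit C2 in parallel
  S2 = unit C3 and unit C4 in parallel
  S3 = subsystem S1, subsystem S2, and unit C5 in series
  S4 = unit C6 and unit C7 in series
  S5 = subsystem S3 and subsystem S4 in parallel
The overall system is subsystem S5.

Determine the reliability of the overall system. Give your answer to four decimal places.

0.9447

R(C1) = exp(−0.00017 × 720) = 0.884794
R(C2) = exp(−0.00030 × 720) = 0.805735
R(C3) = exp(−0.00037 × 720) = 0.766133
R(C4) = exp(−0.00018 × 720) = 0.878447
R(C5) = exp(−0.00038 × 720) = 0.760636
R(C6) = exp(−0.00030 × 720) = 0.805735
R(C7) = exp(−0.0000084 × 720) = 0.993970
Parallel (C1 and C2): 1 − (1 − 0.884794)(1 − 0.805735) = 0.977620
Parallel (C3 and C4): 1 − (1 − 0.766133)(1 − 0.878447) = 0.971573
Series ([0.977620], [0.971573], and C5): 0.977620 × 0.971573 × 0.760636 = 0.722474
Series (C6 and C7): 0.805735 × 0.993970 = 0.800876
Parallel ([0.722474] and [0.800876]): 1 − (1 − 0.722474)(1 − 0.800876) = 0.9447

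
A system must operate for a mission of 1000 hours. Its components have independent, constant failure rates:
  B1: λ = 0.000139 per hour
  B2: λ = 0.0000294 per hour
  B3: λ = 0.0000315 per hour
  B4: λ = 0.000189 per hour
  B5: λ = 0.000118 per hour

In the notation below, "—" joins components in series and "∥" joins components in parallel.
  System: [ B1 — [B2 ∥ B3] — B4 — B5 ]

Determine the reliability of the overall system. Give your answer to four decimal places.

0.6396

R(B1) = exp(−0.000139 × 1000) = 0.870228
R(B2) = exp(−0.0000294 × 1000) = 0.971028
R(B3) = exp(−0.0000315 × 1000) = 0.968991
R(B4) = exp(−0.000189 × 1000) = 0.827787
R(B5) = exp(−0.000118 × 1000) = 0.888696
Parallel (B2 and B3): 1 − (1 − 0.971028)(1 − 0.968991) = 0.999102
Series (B1, [0.999102], B4, and B5): 0.870228 × 0.999102 × 0.827787 × 0.888696 = 0.6396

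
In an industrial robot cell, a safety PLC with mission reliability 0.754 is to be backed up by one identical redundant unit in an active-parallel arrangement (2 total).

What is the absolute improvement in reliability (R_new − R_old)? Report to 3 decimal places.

0.185

R_before = 0.754
R_after = 1 − (1 − 0.754)^2 = 0.939
ΔR = 0.939 − 0.754 = 0.185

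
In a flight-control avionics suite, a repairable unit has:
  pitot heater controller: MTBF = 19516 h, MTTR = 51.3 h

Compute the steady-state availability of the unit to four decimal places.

0.9974

A(pitot heater controller) = MTBF/(MTBF+MTTR) = 19516/(19516+51.3) = 0.9974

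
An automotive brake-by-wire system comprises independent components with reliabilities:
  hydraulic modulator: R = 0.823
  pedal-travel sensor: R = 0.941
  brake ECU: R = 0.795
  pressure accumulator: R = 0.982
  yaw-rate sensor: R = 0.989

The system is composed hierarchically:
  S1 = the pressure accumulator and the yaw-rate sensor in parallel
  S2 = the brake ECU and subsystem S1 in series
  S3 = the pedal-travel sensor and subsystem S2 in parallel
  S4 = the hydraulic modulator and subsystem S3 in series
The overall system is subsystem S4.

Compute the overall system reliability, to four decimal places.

Parallel (pressure accumulator and yaw-rate sensor): 1 − (1 − 0.982000)(1 − 0.989000) = 0.999802
Series (brake ECU and [0.999802]): 0.795000 × 0.999802 = 0.794843
Parallel (pedal-travel sensor and [0.794843]): 1 − (1 − 0.941000)(1 − 0.794843) = 0.987896
Series (hydraulic modulator and [0.987896]): 0.823000 × 0.987896 = 0.8130

0.8130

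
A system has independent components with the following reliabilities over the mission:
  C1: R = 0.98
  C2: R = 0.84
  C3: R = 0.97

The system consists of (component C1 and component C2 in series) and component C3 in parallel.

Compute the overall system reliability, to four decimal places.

0.9947

Series (C1 and C2): 0.980000 × 0.840000 = 0.823200
Parallel ([0.823200] and C3): 1 − (1 − 0.823200)(1 − 0.970000) = 0.9947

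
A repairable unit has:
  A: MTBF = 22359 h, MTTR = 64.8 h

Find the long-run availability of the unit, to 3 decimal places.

A(A) = MTBF/(MTBF+MTTR) = 22359/(22359+64.8) = 0.997

0.997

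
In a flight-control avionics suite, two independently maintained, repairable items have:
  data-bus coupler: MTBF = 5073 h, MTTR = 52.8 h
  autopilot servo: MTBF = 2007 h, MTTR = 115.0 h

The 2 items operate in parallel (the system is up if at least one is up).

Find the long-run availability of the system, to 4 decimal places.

A(data-bus coupler) = MTBF/(MTBF+MTTR) = 5073/(5073+52.8) = 0.989699
A(autopilot servo) = MTBF/(MTBF+MTTR) = 2007/(2007+115.0) = 0.945806
Parallel availability: 1 − (1 − 0.989699)(1 − 0.945806) = 0.9994

0.9994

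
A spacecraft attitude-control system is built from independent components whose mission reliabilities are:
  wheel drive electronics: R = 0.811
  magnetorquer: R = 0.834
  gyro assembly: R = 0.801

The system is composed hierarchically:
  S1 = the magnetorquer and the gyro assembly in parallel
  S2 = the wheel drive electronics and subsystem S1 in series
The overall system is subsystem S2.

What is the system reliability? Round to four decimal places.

Parallel (magnetorquer and gyro assembly): 1 − (1 − 0.834000)(1 − 0.801000) = 0.966966
Series (wheel drive electronics and [0.966966]): 0.811000 × 0.966966 = 0.7842

0.7842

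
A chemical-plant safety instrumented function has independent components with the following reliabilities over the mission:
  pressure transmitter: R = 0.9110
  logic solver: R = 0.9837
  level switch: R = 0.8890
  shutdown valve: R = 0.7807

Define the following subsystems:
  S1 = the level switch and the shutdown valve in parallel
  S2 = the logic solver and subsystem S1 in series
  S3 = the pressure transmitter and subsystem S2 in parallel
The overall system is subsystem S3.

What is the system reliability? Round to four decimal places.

Parallel (level switch and shutdown valve): 1 − (1 − 0.889000)(1 − 0.780700) = 0.975658
Series (logic solver and [0.975658]): 0.983700 × 0.975658 = 0.959755
Parallel (pressure transmitter and [0.959755]): 1 − (1 − 0.911000)(1 − 0.959755) = 0.9964

0.9964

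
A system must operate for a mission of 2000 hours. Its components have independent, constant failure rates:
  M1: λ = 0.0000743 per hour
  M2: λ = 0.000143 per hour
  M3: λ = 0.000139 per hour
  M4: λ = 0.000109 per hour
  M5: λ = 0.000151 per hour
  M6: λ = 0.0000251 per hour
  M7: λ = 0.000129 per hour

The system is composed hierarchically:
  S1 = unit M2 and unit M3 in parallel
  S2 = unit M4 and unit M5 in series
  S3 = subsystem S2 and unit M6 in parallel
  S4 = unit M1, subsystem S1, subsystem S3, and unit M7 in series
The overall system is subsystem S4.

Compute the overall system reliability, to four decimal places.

0.6133

R(M1) = exp(−0.0000743 × 2000) = 0.861914
R(M2) = exp(−0.000143 × 2000) = 0.751263
R(M3) = exp(−0.000139 × 2000) = 0.757297
R(M4) = exp(−0.000109 × 2000) = 0.804125
R(M5) = exp(−0.000151 × 2000) = 0.739338
R(M6) = exp(−0.0000251 × 2000) = 0.951039
R(M7) = exp(−0.000129 × 2000) = 0.772595
Parallel (M2 and M3): 1 − (1 − 0.751263)(1 − 0.757297) = 0.939631
Series (M4 and M5): 0.804125 × 0.739338 = 0.594520
Parallel ([0.594520] and M6): 1 − (1 − 0.594520)(1 − 0.951039) = 0.980147
Series (M1, [0.939631], [0.980147], and M7): 0.861914 × 0.939631 × 0.980147 × 0.772595 = 0.6133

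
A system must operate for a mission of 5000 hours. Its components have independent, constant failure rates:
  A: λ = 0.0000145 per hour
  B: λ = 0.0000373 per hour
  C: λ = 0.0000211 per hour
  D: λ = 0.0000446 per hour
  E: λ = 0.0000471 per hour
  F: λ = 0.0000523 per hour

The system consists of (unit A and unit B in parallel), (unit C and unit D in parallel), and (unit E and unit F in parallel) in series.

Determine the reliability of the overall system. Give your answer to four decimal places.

0.9216

R(A) = exp(−0.0000145 × 5000) = 0.930066
R(B) = exp(−0.0000373 × 5000) = 0.829859
R(C) = exp(−0.0000211 × 5000) = 0.899874
R(D) = exp(−0.0000446 × 5000) = 0.800115
R(E) = exp(−0.0000471 × 5000) = 0.790176
R(F) = exp(−0.0000523 × 5000) = 0.769896
Parallel (A and B): 1 − (1 − 0.930066)(1 − 0.829859) = 0.988101
Parallel (C and D): 1 − (1 − 0.899874)(1 − 0.800115) = 0.979986
Parallel (E and F): 1 − (1 − 0.790176)(1 − 0.769896) = 0.951719
Series ([0.988101], [0.979986], and [0.951719]): 0.988101 × 0.979986 × 0.951719 = 0.9216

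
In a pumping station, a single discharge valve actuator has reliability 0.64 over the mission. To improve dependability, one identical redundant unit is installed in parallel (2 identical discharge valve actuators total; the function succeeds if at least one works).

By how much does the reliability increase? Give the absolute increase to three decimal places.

R_before = 0.64
R_after = 1 − (1 − 0.64)^2 = 0.870
ΔR = 0.870 − 0.64 = 0.230

0.230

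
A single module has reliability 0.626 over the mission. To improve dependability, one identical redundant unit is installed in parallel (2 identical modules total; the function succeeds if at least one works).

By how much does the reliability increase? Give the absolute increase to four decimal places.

0.2341

R_before = 0.626
R_after = 1 − (1 − 0.626)^2 = 0.8601
ΔR = 0.8601 − 0.626 = 0.2341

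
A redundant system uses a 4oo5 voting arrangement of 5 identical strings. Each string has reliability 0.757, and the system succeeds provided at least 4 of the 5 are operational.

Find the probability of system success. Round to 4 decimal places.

R = Σ_{i=4}^{5} C(5,i) p^i (1−p)^{5−i} with p = 0.757
C(5,4)·0.757^4·0.243^1 = 0.398988
C(5,5)·0.757^5·0.243^0 = 0.248588
Sum = 0.6476

0.6476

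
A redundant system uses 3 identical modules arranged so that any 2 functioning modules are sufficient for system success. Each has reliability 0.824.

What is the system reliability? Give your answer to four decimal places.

0.9180

R = Σ_{i=2}^{3} C(3,i) p^i (1−p)^{3−i} with p = 0.824
C(3,2)·0.824^2·0.176^1 = 0.358499
C(3,3)·0.824^3·0.176^0 = 0.559476
Sum = 0.9180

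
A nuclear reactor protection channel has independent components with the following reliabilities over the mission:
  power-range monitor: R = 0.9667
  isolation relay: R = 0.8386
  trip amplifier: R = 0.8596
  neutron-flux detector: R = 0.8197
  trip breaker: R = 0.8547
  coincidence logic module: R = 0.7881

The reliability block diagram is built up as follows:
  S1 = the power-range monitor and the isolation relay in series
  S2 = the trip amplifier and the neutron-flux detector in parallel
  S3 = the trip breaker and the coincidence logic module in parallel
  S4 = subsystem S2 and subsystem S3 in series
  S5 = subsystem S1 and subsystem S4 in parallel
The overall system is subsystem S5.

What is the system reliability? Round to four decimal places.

Series (power-range monitor and isolation relay): 0.966700 × 0.838600 = 0.810675
Parallel (trip amplifier and neutron-flux detector): 1 − (1 − 0.859600)(1 − 0.819700) = 0.974686
Parallel (trip breaker and coincidence logic module): 1 − (1 − 0.854700)(1 − 0.788100) = 0.969211
Series ([0.974686] and [0.969211]): 0.974686 × 0.969211 = 0.944676
Parallel ([0.810675] and [0.944676]): 1 − (1 − 0.810675)(1 − 0.944676) = 0.9895

0.9895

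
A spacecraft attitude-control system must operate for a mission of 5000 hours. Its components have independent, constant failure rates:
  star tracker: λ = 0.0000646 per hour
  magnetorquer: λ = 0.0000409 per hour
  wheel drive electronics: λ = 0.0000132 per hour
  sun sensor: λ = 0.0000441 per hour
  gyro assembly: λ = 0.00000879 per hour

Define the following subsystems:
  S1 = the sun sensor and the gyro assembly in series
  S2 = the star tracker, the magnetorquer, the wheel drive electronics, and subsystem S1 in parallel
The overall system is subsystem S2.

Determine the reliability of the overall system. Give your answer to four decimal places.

0.9992

R(star tracker) = exp(−0.0000646 × 5000) = 0.723974
R(magnetorquer) = exp(−0.0000409 × 5000) = 0.815055
R(wheel drive electronics) = exp(−0.0000132 × 5000) = 0.936131
R(sun sensor) = exp(−0.0000441 × 5000) = 0.802118
R(gyro assembly) = exp(−0.00000879 × 5000) = 0.957002
Series (sun sensor and gyro assembly): 0.802118 × 0.957002 = 0.767629
Parallel (star tracker, magnetorquer, wheel drive electronics, and [0.767629]): 1 − (1 − 0.723974)(1 − 0.815055)(1 − 0.936131)(1 − 0.767629) = 0.9992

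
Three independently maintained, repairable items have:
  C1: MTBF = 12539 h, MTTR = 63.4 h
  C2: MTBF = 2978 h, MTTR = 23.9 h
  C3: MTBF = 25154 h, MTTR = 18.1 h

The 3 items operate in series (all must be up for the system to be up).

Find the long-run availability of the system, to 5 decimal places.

0.98634

A(C1) = MTBF/(MTBF+MTTR) = 12539/(12539+63.4) = 0.994969
A(C2) = MTBF/(MTBF+MTTR) = 2978/(2978+23.9) = 0.992038
A(C3) = MTBF/(MTBF+MTTR) = 25154/(25154+18.1) = 0.999281
Series availability: 0.994969 × 0.992038 × 0.999281 = 0.98634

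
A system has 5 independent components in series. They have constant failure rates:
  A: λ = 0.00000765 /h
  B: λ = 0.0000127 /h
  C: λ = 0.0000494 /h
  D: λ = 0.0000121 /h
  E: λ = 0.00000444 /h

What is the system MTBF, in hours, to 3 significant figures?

Series of exponential components: λ_sys = Σ λ_i
λ_sys = 0.00000765 + 0.0000127 + 0.0000494 + 0.0000121 + 0.00000444 = 8.6290e-05 /h
MTBF = 1 / λ_sys = 11600 h

11600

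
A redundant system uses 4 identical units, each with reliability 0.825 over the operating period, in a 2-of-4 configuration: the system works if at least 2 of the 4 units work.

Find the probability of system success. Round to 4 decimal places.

0.9814

R = Σ_{i=2}^{4} C(4,i) p^i (1−p)^{4−i} with p = 0.825
C(4,2)·0.825^2·0.175^2 = 0.125065
C(4,3)·0.825^3·0.175^1 = 0.393061
C(4,4)·0.825^4·0.175^0 = 0.463250
Sum = 0.9814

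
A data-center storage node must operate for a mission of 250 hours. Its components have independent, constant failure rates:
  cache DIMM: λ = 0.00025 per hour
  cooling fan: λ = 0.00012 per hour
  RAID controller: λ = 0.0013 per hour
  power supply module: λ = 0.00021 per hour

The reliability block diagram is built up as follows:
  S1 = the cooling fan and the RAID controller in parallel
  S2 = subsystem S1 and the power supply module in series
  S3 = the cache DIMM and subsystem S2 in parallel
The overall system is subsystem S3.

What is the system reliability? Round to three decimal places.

R(cache DIMM) = exp(−0.00025 × 250) = 0.93941
R(cooling fan) = exp(−0.00012 × 250) = 0.97045
R(RAID controller) = exp(−0.0013 × 250) = 0.72253
R(power supply module) = exp(−0.00021 × 250) = 0.94885
Parallel (cooling fan and RAID controller): 1 − (1 − 0.97045)(1 − 0.72253) = 0.99180
Series ([0.99180] and power supply module): 0.99180 × 0.94885 = 0.94107
Parallel (cache DIMM and [0.94107]): 1 − (1 − 0.93941)(1 − 0.94107) = 0.996

0.996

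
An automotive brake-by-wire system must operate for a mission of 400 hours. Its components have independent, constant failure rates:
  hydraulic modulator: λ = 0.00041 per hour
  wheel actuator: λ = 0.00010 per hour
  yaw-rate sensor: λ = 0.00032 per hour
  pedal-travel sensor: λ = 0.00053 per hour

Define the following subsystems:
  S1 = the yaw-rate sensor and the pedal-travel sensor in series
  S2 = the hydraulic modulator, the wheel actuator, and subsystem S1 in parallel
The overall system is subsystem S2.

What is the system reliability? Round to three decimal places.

0.998

R(hydraulic modulator) = exp(−0.00041 × 400) = 0.84874
R(wheel actuator) = exp(−0.00010 × 400) = 0.96079
R(yaw-rate sensor) = exp(−0.00032 × 400) = 0.87985
R(pedal-travel sensor) = exp(−0.00053 × 400) = 0.80896
Series (yaw-rate sensor and pedal-travel sensor): 0.87985 × 0.80896 = 0.71176
Parallel (hydraulic modulator, wheel actuator, and [0.71176]): 1 − (1 − 0.84874)(1 − 0.96079)(1 − 0.71176) = 0.998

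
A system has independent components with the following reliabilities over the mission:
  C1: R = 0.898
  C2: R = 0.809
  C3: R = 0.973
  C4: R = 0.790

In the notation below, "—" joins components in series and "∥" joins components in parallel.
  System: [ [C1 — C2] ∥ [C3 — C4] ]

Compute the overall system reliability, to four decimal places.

0.9367

Series (C1 and C2): 0.898000 × 0.809000 = 0.726482
Series (C3 and C4): 0.973000 × 0.790000 = 0.768670
Parallel ([0.726482] and [0.768670]): 1 − (1 − 0.726482)(1 − 0.768670) = 0.9367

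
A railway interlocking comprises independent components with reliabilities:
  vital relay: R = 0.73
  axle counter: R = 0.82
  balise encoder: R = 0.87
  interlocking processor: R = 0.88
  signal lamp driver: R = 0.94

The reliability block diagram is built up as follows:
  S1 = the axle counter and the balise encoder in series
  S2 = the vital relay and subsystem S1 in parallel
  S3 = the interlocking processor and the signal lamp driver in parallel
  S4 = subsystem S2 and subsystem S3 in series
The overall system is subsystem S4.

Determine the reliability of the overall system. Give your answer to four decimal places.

0.9160

Series (axle counter and balise encoder): 0.820000 × 0.870000 = 0.713400
Parallel (vital relay and [0.713400]): 1 − (1 − 0.730000)(1 − 0.713400) = 0.922618
Parallel (interlocking processor and signal lamp driver): 1 − (1 − 0.880000)(1 − 0.940000) = 0.992800
Series ([0.922618] and [0.992800]): 0.922618 × 0.992800 = 0.9160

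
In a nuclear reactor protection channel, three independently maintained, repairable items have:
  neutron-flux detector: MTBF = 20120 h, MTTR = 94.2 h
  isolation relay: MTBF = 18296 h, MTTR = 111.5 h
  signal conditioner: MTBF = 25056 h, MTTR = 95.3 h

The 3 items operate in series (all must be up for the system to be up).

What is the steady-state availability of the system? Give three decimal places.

A(neutron-flux detector) = MTBF/(MTBF+MTTR) = 20120/(20120+94.2) = 0.995340
A(isolation relay) = MTBF/(MTBF+MTTR) = 18296/(18296+111.5) = 0.993943
A(signal conditioner) = MTBF/(MTBF+MTTR) = 25056/(25056+95.3) = 0.996211
Series availability: 0.995340 × 0.993943 × 0.996211 = 0.986

0.986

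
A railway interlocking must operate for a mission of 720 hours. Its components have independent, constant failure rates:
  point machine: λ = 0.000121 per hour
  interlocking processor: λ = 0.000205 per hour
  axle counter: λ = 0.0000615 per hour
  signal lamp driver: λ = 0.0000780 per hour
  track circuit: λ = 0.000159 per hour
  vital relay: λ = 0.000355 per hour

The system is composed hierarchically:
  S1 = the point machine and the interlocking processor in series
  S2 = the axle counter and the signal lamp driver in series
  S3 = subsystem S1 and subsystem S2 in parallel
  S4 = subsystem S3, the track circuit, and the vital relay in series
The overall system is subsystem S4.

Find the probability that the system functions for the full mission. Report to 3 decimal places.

0.677

R(point machine) = exp(−0.000121 × 720) = 0.91657
R(interlocking processor) = exp(−0.000205 × 720) = 0.86278
R(axle counter) = exp(−0.0000615 × 720) = 0.95669
R(signal lamp driver) = exp(−0.0000780 × 720) = 0.94539
R(track circuit) = exp(−0.000159 × 720) = 0.89183
R(vital relay) = exp(−0.000355 × 720) = 0.77445
Series (point machine and interlocking processor): 0.91657 × 0.86278 = 0.79080
Series (axle counter and signal lamp driver): 0.95669 × 0.94539 = 0.90445
Parallel ([0.79080] and [0.90445]): 1 − (1 − 0.79080)(1 − 0.90445) = 0.98001
Series ([0.98001], track circuit, and vital relay): 0.98001 × 0.89183 × 0.77445 = 0.677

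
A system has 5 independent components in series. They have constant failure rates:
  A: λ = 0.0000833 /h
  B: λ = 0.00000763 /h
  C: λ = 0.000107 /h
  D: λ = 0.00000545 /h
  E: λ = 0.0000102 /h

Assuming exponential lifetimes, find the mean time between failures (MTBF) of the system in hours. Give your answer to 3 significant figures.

Series of exponential components: λ_sys = Σ λ_i
λ_sys = 0.0000833 + 0.00000763 + 0.000107 + 0.00000545 + 0.0000102 = 2.1358e-04 /h
MTBF = 1 / λ_sys = 4680 h

4680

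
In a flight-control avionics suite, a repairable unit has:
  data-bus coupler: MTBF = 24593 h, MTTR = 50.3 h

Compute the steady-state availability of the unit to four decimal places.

0.9980

A(data-bus coupler) = MTBF/(MTBF+MTTR) = 24593/(24593+50.3) = 0.9980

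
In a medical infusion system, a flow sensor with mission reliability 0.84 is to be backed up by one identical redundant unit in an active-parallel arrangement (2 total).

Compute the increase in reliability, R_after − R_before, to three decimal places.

R_before = 0.84
R_after = 1 − (1 − 0.84)^2 = 0.974
ΔR = 0.974 − 0.84 = 0.134

0.134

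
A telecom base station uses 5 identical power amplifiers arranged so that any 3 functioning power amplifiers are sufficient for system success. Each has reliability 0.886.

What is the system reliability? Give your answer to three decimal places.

0.988

R = Σ_{i=3}^{5} C(5,i) p^i (1−p)^{5−i} with p = 0.886
C(5,3)·0.886^3·0.114^2 = 0.09039
C(5,4)·0.886^4·0.114^1 = 0.35124
C(5,5)·0.886^5·0.114^0 = 0.54597
Sum = 0.988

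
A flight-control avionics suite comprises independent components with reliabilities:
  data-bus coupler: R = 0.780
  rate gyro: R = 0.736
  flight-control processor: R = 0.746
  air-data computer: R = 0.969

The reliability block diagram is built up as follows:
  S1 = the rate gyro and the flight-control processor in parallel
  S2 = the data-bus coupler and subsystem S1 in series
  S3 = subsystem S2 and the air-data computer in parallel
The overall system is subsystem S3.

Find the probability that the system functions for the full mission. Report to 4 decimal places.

Parallel (rate gyro and flight-control processor): 1 − (1 − 0.736000)(1 − 0.746000) = 0.932944
Series (data-bus coupler and [0.932944]): 0.780000 × 0.932944 = 0.727696
Parallel ([0.727696] and air-data computer): 1 − (1 − 0.727696)(1 − 0.969000) = 0.9916

0.9916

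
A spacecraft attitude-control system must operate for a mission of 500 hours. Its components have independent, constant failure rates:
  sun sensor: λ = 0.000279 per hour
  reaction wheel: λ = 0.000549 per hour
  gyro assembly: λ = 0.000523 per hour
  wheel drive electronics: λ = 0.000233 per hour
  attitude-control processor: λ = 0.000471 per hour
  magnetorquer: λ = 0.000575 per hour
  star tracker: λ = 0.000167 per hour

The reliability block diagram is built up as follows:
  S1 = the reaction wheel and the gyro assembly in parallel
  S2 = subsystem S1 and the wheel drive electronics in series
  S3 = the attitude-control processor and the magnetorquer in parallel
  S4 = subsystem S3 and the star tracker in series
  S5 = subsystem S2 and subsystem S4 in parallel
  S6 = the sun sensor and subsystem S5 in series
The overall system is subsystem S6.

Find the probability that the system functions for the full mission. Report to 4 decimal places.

0.8520

R(sun sensor) = exp(−0.000279 × 500) = 0.869793
R(reaction wheel) = exp(−0.000549 × 500) = 0.759952
R(gyro assembly) = exp(−0.000523 × 500) = 0.769896
R(wheel drive electronics) = exp(−0.000233 × 500) = 0.890030
R(attitude-control processor) = exp(−0.000471 × 500) = 0.790176
R(magnetorquer) = exp(−0.000575 × 500) = 0.750137
R(star tracker) = exp(−0.000167 × 500) = 0.919891
Parallel (reaction wheel and gyro assembly): 1 − (1 − 0.759952)(1 − 0.769896) = 0.944764
Series ([0.944764] and wheel drive electronics): 0.944764 × 0.890030 = 0.840868
Parallel (attitude-control processor and magnetorquer): 1 − (1 − 0.790176)(1 − 0.750137) = 0.947573
Series ([0.947573] and star tracker): 0.947573 × 0.919891 = 0.871664
Parallel ([0.840868] and [0.871664]): 1 − (1 − 0.840868)(1 − 0.871664) = 0.979578
Series (sun sensor and [0.979578]): 0.869793 × 0.979578 = 0.8520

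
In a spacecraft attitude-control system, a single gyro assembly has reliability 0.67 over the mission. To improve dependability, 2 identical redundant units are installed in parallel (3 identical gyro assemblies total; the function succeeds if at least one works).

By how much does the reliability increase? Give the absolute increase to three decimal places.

0.294

R_before = 0.67
R_after = 1 − (1 − 0.67)^3 = 0.964
ΔR = 0.964 − 0.67 = 0.294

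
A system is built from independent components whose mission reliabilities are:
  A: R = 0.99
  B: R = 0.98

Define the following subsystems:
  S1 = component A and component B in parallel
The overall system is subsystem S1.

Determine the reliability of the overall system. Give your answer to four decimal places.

Parallel (A and B): 1 − (1 − 0.990000)(1 − 0.980000) = 0.9998

0.9998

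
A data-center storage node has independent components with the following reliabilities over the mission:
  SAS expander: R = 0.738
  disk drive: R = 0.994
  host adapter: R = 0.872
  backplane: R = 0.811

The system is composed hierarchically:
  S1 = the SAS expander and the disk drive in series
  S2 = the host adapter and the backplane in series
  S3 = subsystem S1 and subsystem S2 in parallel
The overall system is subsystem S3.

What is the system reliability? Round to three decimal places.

0.922

Series (SAS expander and disk drive): 0.73800 × 0.99400 = 0.73357
Series (host adapter and backplane): 0.87200 × 0.81100 = 0.70719
Parallel ([0.73357] and [0.70719]): 1 − (1 − 0.73357)(1 − 0.70719) = 0.922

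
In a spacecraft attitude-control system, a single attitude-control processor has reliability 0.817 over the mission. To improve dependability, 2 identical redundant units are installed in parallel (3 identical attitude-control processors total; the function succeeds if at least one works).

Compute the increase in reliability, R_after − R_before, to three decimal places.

0.177

R_before = 0.817
R_after = 1 − (1 − 0.817)^3 = 0.994
ΔR = 0.994 − 0.817 = 0.177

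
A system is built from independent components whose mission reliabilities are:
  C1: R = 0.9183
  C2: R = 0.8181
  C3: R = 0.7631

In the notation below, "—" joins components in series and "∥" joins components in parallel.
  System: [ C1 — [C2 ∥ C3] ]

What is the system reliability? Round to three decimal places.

0.879

Parallel (C2 and C3): 1 − (1 − 0.81810)(1 − 0.76310) = 0.95691
Series (C1 and [0.95691]): 0.91830 × 0.95691 = 0.879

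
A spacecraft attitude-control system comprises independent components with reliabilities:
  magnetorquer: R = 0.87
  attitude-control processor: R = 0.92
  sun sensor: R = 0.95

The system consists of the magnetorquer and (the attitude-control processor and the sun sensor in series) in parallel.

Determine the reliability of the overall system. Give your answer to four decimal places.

Series (attitude-control processor and sun sensor): 0.920000 × 0.950000 = 0.874000
Parallel (magnetorquer and [0.874000]): 1 − (1 − 0.870000)(1 − 0.874000) = 0.9836

0.9836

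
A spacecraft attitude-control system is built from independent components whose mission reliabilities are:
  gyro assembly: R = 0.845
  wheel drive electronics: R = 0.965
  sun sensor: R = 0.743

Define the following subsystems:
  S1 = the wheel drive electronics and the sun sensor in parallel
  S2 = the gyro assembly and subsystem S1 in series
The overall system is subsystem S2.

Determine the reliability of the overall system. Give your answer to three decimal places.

Parallel (wheel drive electronics and sun sensor): 1 − (1 − 0.96500)(1 − 0.74300) = 0.99101
Series (gyro assembly and [0.99101]): 0.84500 × 0.99101 = 0.837

0.837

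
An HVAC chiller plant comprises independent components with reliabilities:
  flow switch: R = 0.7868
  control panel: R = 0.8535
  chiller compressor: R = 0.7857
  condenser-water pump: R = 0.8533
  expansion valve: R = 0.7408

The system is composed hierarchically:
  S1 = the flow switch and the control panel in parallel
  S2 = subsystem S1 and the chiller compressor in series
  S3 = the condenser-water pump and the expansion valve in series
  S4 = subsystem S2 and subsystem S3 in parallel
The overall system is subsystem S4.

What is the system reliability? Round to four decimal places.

0.9121

Parallel (flow switch and control panel): 1 − (1 − 0.786800)(1 − 0.853500) = 0.968766
Series ([0.968766] and chiller compressor): 0.968766 × 0.785700 = 0.761159
Series (condenser-water pump and expansion valve): 0.853300 × 0.740800 = 0.632125
Parallel ([0.761159] and [0.632125]): 1 − (1 − 0.761159)(1 − 0.632125) = 0.9121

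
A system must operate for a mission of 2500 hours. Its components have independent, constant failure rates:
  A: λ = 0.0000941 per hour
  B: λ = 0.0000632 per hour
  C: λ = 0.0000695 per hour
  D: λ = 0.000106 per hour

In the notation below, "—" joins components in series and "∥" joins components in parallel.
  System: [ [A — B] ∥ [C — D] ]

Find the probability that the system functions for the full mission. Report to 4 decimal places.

0.8845

R(A) = exp(−0.0000941 × 2500) = 0.790373
R(B) = exp(−0.0000632 × 2500) = 0.853850
R(C) = exp(−0.0000695 × 2500) = 0.840507
R(D) = exp(−0.000106 × 2500) = 0.767206
Series (A and B): 0.790373 × 0.853850 = 0.674860
Series (C and D): 0.840507 × 0.767206 = 0.644842
Parallel ([0.674860] and [0.644842]): 1 − (1 − 0.674860)(1 − 0.644842) = 0.8845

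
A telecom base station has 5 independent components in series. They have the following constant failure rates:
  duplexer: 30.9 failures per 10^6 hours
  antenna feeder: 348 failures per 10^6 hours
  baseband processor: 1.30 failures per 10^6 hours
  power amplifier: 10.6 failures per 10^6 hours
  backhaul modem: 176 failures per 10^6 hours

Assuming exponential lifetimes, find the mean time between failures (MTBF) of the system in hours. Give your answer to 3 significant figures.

Series of exponential components: λ_sys = Σ λ_i
λ_sys = 0.0000309 + 0.000348 + 0.00000130 + 0.0000106 + 0.000176 = 5.6680e-04 /h
MTBF = 1 / λ_sys = 1760 h

1760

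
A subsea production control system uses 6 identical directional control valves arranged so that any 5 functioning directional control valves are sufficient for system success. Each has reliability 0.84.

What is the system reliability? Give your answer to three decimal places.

0.753

R = Σ_{i=5}^{6} C(6,i) p^i (1−p)^{6−i} with p = 0.84
C(6,5)·0.84^5·0.16^1 = 0.40148
C(6,6)·0.84^6·0.16^0 = 0.35130
Sum = 0.753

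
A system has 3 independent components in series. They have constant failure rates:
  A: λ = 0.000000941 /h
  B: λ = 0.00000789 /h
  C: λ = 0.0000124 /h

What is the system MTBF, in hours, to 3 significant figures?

47100

Series of exponential components: λ_sys = Σ λ_i
λ_sys = 0.000000941 + 0.00000789 + 0.0000124 = 2.1231e-05 /h
MTBF = 1 / λ_sys = 47100 h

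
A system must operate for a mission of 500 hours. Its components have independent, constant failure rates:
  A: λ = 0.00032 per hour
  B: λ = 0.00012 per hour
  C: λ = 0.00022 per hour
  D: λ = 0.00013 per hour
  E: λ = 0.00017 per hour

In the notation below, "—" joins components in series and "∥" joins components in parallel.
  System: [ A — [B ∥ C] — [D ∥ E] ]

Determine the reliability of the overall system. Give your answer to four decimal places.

R(A) = exp(−0.00032 × 500) = 0.852144
R(B) = exp(−0.00012 × 500) = 0.941765
R(C) = exp(−0.00022 × 500) = 0.895834
R(D) = exp(−0.00013 × 500) = 0.937067
R(E) = exp(−0.00017 × 500) = 0.918512
Parallel (B and C): 1 − (1 − 0.941765)(1 − 0.895834) = 0.993934
Parallel (D and E): 1 − (1 − 0.937067)(1 − 0.918512) = 0.994872
Series (A, [0.993934], and [0.994872]): 0.852144 × 0.993934 × 0.994872 = 0.8426

0.8426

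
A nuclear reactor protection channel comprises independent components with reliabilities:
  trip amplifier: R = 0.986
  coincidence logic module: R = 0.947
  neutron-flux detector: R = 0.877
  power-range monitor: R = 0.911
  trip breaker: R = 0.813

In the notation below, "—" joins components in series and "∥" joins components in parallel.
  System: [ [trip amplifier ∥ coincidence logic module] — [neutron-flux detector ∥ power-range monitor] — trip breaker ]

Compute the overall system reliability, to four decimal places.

Parallel (trip amplifier and coincidence logic module): 1 − (1 − 0.986000)(1 − 0.947000) = 0.999258
Parallel (neutron-flux detector and power-range monitor): 1 − (1 − 0.877000)(1 − 0.911000) = 0.989053
Series ([0.999258], [0.989053], and trip breaker): 0.999258 × 0.989053 × 0.813000 = 0.8035

0.8035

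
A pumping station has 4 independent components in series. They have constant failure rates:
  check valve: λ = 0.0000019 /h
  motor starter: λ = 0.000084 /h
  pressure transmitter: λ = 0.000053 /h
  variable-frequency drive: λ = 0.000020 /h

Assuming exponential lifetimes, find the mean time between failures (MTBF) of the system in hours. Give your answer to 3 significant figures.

Series of exponential components: λ_sys = Σ λ_i
λ_sys = 0.0000019 + 0.000084 + 0.000053 + 0.000020 = 1.5890e-04 /h
MTBF = 1 / λ_sys = 6290 h

6290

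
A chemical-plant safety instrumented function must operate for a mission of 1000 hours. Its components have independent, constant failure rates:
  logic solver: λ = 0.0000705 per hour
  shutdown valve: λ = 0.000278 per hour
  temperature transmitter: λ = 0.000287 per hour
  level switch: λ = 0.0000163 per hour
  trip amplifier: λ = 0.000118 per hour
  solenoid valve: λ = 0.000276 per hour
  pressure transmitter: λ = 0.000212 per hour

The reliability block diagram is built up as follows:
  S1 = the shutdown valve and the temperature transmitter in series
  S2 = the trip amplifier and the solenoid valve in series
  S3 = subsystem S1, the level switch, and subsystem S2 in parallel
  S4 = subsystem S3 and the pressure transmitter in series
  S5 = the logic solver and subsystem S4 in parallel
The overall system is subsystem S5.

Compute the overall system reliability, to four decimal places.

R(logic solver) = exp(−0.0000705 × 1000) = 0.931928
R(shutdown valve) = exp(−0.000278 × 1000) = 0.757297
R(temperature transmitter) = exp(−0.000287 × 1000) = 0.750512
R(level switch) = exp(−0.0000163 × 1000) = 0.983832
R(trip amplifier) = exp(−0.000118 × 1000) = 0.888696
R(solenoid valve) = exp(−0.000276 × 1000) = 0.758813
R(pressure transmitter) = exp(−0.000212 × 1000) = 0.808965
Series (shutdown valve and temperature transmitter): 0.757297 × 0.750512 = 0.568360
Series (trip amplifier and solenoid valve): 0.888696 × 0.758813 = 0.674354
Parallel ([0.568360], level switch, and [0.674354]): 1 − (1 − 0.568360)(1 − 0.983832)(1 − 0.674354) = 0.997727
Series ([0.997727] and pressure transmitter): 0.997727 × 0.808965 = 0.807126
Parallel (logic solver and [0.807126]): 1 − (1 − 0.931928)(1 − 0.807126) = 0.9869

0.9869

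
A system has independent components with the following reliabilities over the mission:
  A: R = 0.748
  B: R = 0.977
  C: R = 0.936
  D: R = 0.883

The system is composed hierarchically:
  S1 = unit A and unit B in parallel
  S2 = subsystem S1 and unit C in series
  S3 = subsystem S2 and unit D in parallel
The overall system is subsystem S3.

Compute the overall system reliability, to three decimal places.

0.992

Parallel (A and B): 1 − (1 − 0.74800)(1 − 0.97700) = 0.99420
Series ([0.99420] and C): 0.99420 × 0.93600 = 0.93057
Parallel ([0.93057] and D): 1 − (1 − 0.93057)(1 − 0.88300) = 0.992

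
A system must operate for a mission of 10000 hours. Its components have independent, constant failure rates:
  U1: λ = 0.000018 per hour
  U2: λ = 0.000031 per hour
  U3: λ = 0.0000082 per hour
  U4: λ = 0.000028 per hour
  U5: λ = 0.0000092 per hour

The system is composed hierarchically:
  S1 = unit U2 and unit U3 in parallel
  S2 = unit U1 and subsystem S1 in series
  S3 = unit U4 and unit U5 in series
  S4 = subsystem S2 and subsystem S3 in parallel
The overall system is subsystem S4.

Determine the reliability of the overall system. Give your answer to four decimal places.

R(U1) = exp(−0.000018 × 10000) = 0.835270
R(U2) = exp(−0.000031 × 10000) = 0.733447
R(U3) = exp(−0.0000082 × 10000) = 0.921272
R(U4) = exp(−0.000028 × 10000) = 0.755784
R(U5) = exp(−0.0000092 × 10000) = 0.912105
Parallel (U2 and U3): 1 − (1 − 0.733447)(1 − 0.921272) = 0.979015
Series (U1 and [0.979015]): 0.835270 × 0.979015 = 0.817742
Series (U4 and U5): 0.755784 × 0.912105 = 0.689354
Parallel ([0.817742] and [0.689354]): 1 − (1 − 0.817742)(1 − 0.689354) = 0.9434

0.9434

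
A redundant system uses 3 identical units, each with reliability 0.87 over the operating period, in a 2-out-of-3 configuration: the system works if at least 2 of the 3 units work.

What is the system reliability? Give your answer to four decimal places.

R = Σ_{i=2}^{3} C(3,i) p^i (1−p)^{3−i} with p = 0.87
C(3,2)·0.87^2·0.13^1 = 0.295191
C(3,3)·0.87^3·0.13^0 = 0.658503
Sum = 0.9537

0.9537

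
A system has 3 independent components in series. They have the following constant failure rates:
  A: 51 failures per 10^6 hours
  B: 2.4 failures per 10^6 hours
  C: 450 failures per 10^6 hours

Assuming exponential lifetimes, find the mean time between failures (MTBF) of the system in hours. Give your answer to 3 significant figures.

1990

Series of exponential components: λ_sys = Σ λ_i
λ_sys = 0.000051 + 0.0000024 + 0.00045 = 5.0340e-04 /h
MTBF = 1 / λ_sys = 1990 h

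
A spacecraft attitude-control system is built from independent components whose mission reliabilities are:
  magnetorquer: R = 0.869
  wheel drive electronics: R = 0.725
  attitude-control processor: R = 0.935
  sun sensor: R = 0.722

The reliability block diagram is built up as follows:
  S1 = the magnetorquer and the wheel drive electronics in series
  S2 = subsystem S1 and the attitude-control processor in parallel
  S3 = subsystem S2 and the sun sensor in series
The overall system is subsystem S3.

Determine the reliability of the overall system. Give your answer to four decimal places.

0.7046

Series (magnetorquer and wheel drive electronics): 0.869000 × 0.725000 = 0.630025
Parallel ([0.630025] and attitude-control processor): 1 − (1 − 0.630025)(1 − 0.935000) = 0.975952
Series ([0.975952] and sun sensor): 0.975952 × 0.722000 = 0.7046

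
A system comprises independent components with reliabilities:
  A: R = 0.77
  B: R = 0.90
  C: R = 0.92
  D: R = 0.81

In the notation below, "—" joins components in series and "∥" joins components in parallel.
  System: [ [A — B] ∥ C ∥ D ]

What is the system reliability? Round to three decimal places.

0.995

Series (A and B): 0.77000 × 0.90000 = 0.69300
Parallel ([0.69300], C, and D): 1 − (1 − 0.69300)(1 − 0.92000)(1 − 0.81000) = 0.995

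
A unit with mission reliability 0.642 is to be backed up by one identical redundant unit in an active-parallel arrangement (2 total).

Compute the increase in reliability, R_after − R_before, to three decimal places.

0.230

R_before = 0.642
R_after = 1 − (1 − 0.642)^2 = 0.872
ΔR = 0.872 − 0.642 = 0.230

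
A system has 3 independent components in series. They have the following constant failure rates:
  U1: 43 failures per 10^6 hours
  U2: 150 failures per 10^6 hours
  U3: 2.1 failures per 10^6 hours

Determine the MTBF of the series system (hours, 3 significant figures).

5130

Series of exponential components: λ_sys = Σ λ_i
λ_sys = 0.000043 + 0.00015 + 0.0000021 = 1.9510e-04 /h
MTBF = 1 / λ_sys = 5130 h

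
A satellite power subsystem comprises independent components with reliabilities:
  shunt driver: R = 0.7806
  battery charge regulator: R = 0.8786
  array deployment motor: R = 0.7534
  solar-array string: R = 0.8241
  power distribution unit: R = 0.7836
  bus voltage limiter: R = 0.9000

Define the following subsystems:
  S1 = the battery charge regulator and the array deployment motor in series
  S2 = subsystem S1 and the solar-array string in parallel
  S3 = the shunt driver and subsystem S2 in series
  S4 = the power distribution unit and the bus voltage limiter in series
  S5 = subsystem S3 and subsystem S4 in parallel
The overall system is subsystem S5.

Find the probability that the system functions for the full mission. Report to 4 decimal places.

0.9216

Series (battery charge regulator and array deployment motor): 0.878600 × 0.753400 = 0.661937
Parallel ([0.661937] and solar-array string): 1 − (1 − 0.661937)(1 − 0.824100) = 0.940535
Series (shunt driver and [0.940535]): 0.780600 × 0.940535 = 0.734182
Series (power distribution unit and bus voltage limiter): 0.783600 × 0.900000 = 0.705240
Parallel ([0.734182] and [0.705240]): 1 − (1 − 0.734182)(1 − 0.705240) = 0.9216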